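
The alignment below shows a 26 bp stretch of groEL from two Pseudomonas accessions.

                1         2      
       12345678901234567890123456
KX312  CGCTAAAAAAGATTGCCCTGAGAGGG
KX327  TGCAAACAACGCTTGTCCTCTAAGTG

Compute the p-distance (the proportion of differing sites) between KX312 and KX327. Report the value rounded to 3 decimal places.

0.385

Mismatches occur at site 1 (C/T), site 4 (T/A), site 7 (A/C), site 10 (A/C), site 12 (A/C), site 16 (C/T), site 20 (G/C), site 21 (A/T), site 22 (G/A), site 25 (G/T).
There are 10 differences over 26 sites, so p = 10/26 = 0.385.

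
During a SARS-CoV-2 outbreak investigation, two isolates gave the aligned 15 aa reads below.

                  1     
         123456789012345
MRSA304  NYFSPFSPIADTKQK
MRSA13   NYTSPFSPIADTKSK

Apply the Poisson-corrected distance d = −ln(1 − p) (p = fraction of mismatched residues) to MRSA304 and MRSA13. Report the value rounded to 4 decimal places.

0.1431

The sequences differ at positions 3 (F/T), 14 (Q/S).
p = 2/15 = 0.133333.
d = −ln(1 − 0.133333) = −ln(0.866667) = 0.1431.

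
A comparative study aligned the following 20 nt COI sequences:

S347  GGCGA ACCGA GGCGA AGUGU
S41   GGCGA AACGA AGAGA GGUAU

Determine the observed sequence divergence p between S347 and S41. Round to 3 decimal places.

0.250

The sequences differ at positions 7 (C/A), 11 (G/A), 13 (C/A), 16 (A/G), 19 (G/A).
There are 5 differences over 20 sites, so p = 5/20 = 0.250.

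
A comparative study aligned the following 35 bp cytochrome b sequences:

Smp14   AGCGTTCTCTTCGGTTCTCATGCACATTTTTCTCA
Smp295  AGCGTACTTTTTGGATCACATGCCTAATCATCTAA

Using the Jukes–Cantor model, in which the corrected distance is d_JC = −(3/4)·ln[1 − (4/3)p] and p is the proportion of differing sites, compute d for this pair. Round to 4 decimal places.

Differing sites — 6:T/A; 9:C/T; 12:C/T; 15:T/A; 18:T/A; 24:A/C; 25:C/T; 27:T/A; 29:T/C; 30:T/A; 34:C/A.
p = 11/35 = 0.314286.
d = −0.75 · ln(1 − (4/3)·0.314286) = −0.75 · ln(0.580952) = −0.75 · (-0.543087) = 0.4073.

0.4073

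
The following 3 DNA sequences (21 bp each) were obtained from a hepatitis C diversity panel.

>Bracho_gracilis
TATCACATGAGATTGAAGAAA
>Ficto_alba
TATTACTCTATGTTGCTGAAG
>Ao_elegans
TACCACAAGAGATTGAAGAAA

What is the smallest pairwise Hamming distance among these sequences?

2

Pairwise Hamming distances:
  Bracho_gracilis vs Ficto_alba: 9
  Bracho_gracilis vs Ao_elegans: 2
  Ficto_alba vs Ao_elegans: 10
The smallest is 2, between Bracho_gracilis and Ao_elegans.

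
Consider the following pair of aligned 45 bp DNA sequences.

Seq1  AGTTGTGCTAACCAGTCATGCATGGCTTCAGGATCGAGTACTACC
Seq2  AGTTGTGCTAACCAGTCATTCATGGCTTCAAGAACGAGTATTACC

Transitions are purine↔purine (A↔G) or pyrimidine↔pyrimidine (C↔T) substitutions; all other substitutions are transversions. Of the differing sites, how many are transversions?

2

The sequences differ at positions 20 (G/T, transversion), 31 (G/A, transition), 34 (T/A, transversion), 41 (C/T, transition).
Of the 4 differences, 2 transitions and 2 transversions, so the answer is 2.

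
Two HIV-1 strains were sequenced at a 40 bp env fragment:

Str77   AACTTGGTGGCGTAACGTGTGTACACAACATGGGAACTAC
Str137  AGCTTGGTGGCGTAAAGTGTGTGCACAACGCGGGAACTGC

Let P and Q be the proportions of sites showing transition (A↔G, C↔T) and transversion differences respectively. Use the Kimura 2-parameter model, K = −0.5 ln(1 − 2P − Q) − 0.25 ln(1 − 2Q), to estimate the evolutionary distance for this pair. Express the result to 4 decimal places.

The sequences differ at positions 2 (A/G, transition), 16 (C/A, transversion), 23 (A/G, transition), 30 (A/G, transition), 31 (T/C, transition), 39 (A/G, transition).
Of the 6 differences, 5 transitions and 1 transversion over 40 sites: P = 5/40 = 0.125000, Q = 1/40 = 0.025000.
d = −0.5·ln(0.725000) − 0.25·ln(0.950000) = −0.5·(-0.321584) − 0.25·(-0.051293) = 0.1736.

0.1736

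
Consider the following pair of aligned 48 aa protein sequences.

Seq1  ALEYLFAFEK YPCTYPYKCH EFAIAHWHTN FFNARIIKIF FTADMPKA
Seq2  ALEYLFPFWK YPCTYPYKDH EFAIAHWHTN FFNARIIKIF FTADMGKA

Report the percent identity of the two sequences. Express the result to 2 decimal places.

91.67%

The sequences differ at positions 7 (A/P), 9 (E/W), 19 (C/D), 46 (P/G).
44 of the 48 sites match, so the percent identity is 44/48 × 100 = 91.67%.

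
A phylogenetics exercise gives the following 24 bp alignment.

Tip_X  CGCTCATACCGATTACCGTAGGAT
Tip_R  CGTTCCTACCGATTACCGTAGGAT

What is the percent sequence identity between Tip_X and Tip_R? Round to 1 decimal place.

Differing sites — 3:C/T; 6:A/C.
22 of the 24 sites match, so the percent identity is 22/24 × 100 = 91.7%.

91.7%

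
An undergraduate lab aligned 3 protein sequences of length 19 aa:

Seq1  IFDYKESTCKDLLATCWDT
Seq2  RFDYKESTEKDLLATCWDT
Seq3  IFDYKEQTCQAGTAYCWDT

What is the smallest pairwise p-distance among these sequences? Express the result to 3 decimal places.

0.105

Pairwise Hamming distances:
  Seq1 vs Seq2: 2
  Seq1 vs Seq3: 6
  Seq2 vs Seq3: 8
The smallest is 2 mismatches, between Seq1 and Seq2; p = 2/19 = 0.105.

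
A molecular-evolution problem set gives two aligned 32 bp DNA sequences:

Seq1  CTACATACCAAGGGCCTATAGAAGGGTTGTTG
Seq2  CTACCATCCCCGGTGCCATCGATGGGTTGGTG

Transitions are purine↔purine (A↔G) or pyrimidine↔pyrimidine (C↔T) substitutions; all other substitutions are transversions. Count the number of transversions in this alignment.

The sequences differ at positions 5 (A/C, transversion), 6 (T/A, transversion), 7 (A/T, transversion), 10 (A/C, transversion), 11 (A/C, transversion), 14 (G/T, transversion), 15 (C/G, transversion), 17 (T/C, transition), 20 (A/C, transversion), 23 (A/T, transversion), 30 (T/G, transversion).
Of the 11 differences, 1 transition and 10 transversions, so the answer is 10.

10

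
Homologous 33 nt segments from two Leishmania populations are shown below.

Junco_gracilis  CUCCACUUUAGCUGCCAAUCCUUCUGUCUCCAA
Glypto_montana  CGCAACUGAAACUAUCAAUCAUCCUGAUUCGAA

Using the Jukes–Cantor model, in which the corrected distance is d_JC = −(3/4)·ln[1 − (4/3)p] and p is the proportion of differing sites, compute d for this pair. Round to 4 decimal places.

Mismatches occur at site 2 (U→G), site 4 (C→A), site 8 (U→G), site 9 (U→A), site 11 (G→A), site 14 (G→A), site 15 (C→U), site 21 (C→A), site 23 (U→C), site 27 (U→A), site 28 (C→U), site 31 (C→G).
p = 12/33 = 0.363636.
d = −0.75 · ln(1 − (4/3)·0.363636) = −0.75 · ln(0.515152) = −0.75 · (-0.663293) = 0.4975.

0.4975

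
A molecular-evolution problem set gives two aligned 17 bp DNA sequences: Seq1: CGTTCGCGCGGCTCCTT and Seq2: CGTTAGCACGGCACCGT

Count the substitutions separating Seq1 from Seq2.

Mismatches occur at site 5 (C→A), site 8 (G→A), site 13 (T→A), site 16 (T→G).
That gives 4 mismatches out of 17 aligned sites, so the Hamming distance is 4.

4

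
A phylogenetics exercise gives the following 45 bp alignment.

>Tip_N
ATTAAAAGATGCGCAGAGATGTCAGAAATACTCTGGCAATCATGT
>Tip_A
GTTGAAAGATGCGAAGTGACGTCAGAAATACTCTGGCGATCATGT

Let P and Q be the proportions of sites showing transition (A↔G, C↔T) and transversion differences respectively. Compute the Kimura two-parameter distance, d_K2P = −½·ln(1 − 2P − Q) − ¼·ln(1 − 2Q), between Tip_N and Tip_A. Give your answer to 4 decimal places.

0.1489

Differing sites — 1:A/G (Ti); 4:A/G (Ti); 14:C/A (Tv); 17:A/T (Tv); 20:T/C (Ti); 38:A/G (Ti).
Of the 6 differences, 4 transitions and 2 transversions over 45 sites: P = 4/45 = 0.088889, Q = 2/45 = 0.044444.
d = −0.5·ln(0.777778) − 0.25·ln(0.911112) = −0.5·(-0.251314) − 0.25·(-0.093089) = 0.1489.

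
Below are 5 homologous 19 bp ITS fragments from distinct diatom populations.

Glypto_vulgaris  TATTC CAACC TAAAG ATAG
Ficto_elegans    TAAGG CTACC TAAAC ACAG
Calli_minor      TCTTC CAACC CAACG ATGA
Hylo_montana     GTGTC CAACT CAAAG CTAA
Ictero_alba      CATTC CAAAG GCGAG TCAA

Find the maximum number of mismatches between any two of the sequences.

13

Pairwise Hamming distances:
  Glypto_vulgaris vs Ficto_elegans: 6
  Glypto_vulgaris vs Calli_minor: 5
  Glypto_vulgaris vs Hylo_montana: 7
  Glypto_vulgaris vs Ictero_alba: 9
  Ficto_elegans vs Calli_minor: 11
  Ficto_elegans vs Hylo_montana: 12
  Ficto_elegans vs Ictero_alba: 13
  Calli_minor vs Hylo_montana: 7
  Calli_minor vs Ictero_alba: 11
  Hylo_montana vs Ictero_alba: 10
The largest is 13, between Ficto_elegans and Ictero_alba.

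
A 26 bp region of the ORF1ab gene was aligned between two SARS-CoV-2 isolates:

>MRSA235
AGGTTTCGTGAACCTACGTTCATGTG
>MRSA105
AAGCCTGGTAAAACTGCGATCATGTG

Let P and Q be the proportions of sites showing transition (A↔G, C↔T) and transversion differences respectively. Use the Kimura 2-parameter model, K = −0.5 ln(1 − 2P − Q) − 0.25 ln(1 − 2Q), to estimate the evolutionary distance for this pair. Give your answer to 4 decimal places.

The sequences differ at positions 2 (G/A, transition), 4 (T/C, transition), 5 (T/C, transition), 7 (C/G, transversion), 10 (G/A, transition), 13 (C/A, transversion), 16 (A/G, transition), 19 (T/A, transversion).
Of the 8 differences, 5 transitions and 3 transversions over 26 sites: P = 5/26 = 0.192308, Q = 3/26 = 0.115385.
d = −0.5·ln(0.499999) − 0.25·ln(0.769230) = −0.5·(-0.693149) − 0.25·(-0.262365) = 0.4122.

0.4122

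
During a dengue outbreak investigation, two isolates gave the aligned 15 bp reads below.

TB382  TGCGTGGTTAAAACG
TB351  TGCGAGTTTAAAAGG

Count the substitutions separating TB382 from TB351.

3

Differing sites — 5:T/A; 7:G/T; 14:C/G.
That gives 3 mismatches out of 15 aligned sites, so the Hamming distance is 3.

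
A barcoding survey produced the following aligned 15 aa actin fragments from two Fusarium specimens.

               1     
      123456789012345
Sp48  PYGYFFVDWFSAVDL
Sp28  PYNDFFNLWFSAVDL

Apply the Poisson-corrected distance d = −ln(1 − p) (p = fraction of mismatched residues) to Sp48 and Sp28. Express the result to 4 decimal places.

0.3102

The sequences differ at positions 3 (G/N), 4 (Y/D), 7 (V/N), 8 (D/L).
p = 4/15 = 0.266667.
d = −ln(1 − 0.266667) = −ln(0.733333) = 0.3102.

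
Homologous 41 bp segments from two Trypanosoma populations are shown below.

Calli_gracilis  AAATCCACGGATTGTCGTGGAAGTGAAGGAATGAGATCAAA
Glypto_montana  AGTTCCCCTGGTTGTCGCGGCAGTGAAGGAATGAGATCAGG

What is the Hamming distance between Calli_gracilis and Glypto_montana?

The sequences differ at positions 2 (A/G), 3 (A/T), 7 (A/C), 9 (G/T), 11 (A/G), 18 (T/C), 21 (A/C), 40 (A/G), 41 (A/G).
That gives 9 mismatches out of 41 aligned sites, so the Hamming distance is 9.

9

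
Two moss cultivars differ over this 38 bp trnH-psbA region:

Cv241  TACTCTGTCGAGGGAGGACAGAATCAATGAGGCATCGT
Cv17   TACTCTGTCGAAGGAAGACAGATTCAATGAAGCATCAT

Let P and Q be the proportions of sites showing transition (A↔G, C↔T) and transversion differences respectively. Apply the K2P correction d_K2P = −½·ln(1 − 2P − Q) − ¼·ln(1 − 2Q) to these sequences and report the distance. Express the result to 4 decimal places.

0.1487

The sequences differ at positions 12 (G/A, transition), 16 (G/A, transition), 23 (A/T, transversion), 31 (G/A, transition), 37 (G/A, transition).
Of the 5 differences, 4 transitions and 1 transversion over 38 sites: P = 4/38 = 0.105263, Q = 1/38 = 0.026316.
d = −0.5·ln(0.763158) − 0.25·ln(0.947368) = −0.5·(-0.270290) − 0.25·(-0.054068) = 0.1487.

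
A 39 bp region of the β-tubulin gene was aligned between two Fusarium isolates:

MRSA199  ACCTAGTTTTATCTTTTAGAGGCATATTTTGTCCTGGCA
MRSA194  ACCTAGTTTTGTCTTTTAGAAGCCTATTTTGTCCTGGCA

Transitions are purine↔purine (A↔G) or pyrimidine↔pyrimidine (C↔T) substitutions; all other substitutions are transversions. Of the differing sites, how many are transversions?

1

Mismatches occur at site 11 (A→G, transition), site 21 (G→A, transition), site 24 (A→C, transversion).
Of the 3 differences, 2 transitions and 1 transversion, so the answer is 1.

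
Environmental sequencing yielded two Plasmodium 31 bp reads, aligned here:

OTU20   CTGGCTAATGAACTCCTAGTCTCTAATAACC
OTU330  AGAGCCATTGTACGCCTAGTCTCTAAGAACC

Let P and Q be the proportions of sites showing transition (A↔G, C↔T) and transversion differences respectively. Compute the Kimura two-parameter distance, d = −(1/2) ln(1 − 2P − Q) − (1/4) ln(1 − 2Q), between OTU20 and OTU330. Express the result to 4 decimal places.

The sequences differ at positions 1 (C/A, transversion), 2 (T/G, transversion), 3 (G/A, transition), 6 (T/C, transition), 8 (A/T, transversion), 11 (A/T, transversion), 14 (T/G, transversion), 27 (T/G, transversion).
Of the 8 differences, 2 transitions and 6 transversions over 31 sites: P = 2/31 = 0.064516, Q = 6/31 = 0.193548.
d = −0.5·ln(0.677420) − 0.25·ln(0.612904) = −0.5·(-0.389464) − 0.25·(-0.489547) = 0.3171.

0.3171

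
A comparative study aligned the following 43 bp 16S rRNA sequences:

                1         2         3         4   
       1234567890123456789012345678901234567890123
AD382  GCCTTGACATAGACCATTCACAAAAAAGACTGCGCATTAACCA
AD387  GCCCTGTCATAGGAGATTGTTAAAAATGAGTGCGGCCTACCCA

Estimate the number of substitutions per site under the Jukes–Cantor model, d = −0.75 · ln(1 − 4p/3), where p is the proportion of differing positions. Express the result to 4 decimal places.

The sequences differ at positions 4 (T/C), 7 (A/T), 13 (A/G), 14 (C/A), 15 (C/G), 19 (C/G), 20 (A/T), 21 (C/T), 27 (A/T), 30 (C/G), 35 (C/G), 36 (A/C), 37 (T/C), 40 (A/C).
p = 14/43 = 0.325581.
d = −0.75 · ln(1 − (4/3)·0.325581) = −0.75 · ln(0.565892) = −0.75 · (-0.569352) = 0.4270.

0.4270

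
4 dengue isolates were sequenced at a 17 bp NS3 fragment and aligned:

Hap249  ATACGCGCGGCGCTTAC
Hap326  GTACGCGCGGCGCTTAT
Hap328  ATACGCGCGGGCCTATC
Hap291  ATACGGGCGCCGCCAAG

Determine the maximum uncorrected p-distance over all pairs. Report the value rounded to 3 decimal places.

0.412

Pairwise Hamming distances:
  Hap249 vs Hap326: 2
  Hap249 vs Hap328: 4
  Hap249 vs Hap291: 5
  Hap326 vs Hap328: 6
  Hap326 vs Hap291: 6
  Hap328 vs Hap291: 7
The largest is 7 mismatches, between Hap328 and Hap291; p = 7/17 = 0.412.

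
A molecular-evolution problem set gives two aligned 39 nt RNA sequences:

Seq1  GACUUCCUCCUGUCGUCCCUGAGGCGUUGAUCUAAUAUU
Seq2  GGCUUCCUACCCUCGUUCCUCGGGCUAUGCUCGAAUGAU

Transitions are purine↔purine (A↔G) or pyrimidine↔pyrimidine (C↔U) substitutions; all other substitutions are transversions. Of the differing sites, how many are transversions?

8

Mismatches occur at site 2 (A↔G, transition), site 9 (C↔A, transversion), site 11 (U↔C, transition), site 12 (G↔C, transversion), site 17 (C↔U, transition), site 21 (G↔C, transversion), site 22 (A↔G, transition), site 26 (G↔U, transversion), site 27 (U↔A, transversion), site 30 (A↔C, transversion), site 33 (U↔G, transversion), site 37 (A↔G, transition), site 38 (U↔A, transversion).
Of the 13 differences, 5 transitions and 8 transversions, so the answer is 8.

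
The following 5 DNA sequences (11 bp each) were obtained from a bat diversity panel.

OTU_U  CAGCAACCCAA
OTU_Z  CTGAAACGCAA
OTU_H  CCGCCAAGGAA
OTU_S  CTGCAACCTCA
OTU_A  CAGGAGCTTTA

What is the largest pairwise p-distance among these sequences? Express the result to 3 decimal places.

0.727

Pairwise Hamming distances:
  OTU_U vs OTU_Z: 3
  OTU_U vs OTU_H: 5
  OTU_U vs OTU_S: 3
  OTU_U vs OTU_A: 5
  OTU_Z vs OTU_H: 5
  OTU_Z vs OTU_S: 4
  OTU_Z vs OTU_A: 6
  OTU_H vs OTU_S: 6
  OTU_H vs OTU_A: 8
  OTU_S vs OTU_A: 5
The largest is 8 mismatches, between OTU_H and OTU_A; p = 8/11 = 0.727.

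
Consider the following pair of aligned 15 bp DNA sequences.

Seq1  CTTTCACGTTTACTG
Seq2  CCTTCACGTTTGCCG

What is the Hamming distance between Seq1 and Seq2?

3

Mismatches occur at site 2 (T↔C), site 12 (A↔G), site 14 (T↔C).
That gives 3 mismatches out of 15 aligned sites, so the Hamming distance is 3.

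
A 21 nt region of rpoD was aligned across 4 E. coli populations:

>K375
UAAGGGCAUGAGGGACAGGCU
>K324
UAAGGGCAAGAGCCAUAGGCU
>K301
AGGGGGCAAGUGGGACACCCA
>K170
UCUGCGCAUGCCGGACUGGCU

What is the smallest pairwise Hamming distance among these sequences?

Pairwise Hamming distances:
  K375 vs K324: 4
  K375 vs K301: 8
  K375 vs K170: 6
  K324 vs K301: 10
  K324 vs K170: 10
  K301 vs K170: 11
The smallest is 4, between K375 and K324.

4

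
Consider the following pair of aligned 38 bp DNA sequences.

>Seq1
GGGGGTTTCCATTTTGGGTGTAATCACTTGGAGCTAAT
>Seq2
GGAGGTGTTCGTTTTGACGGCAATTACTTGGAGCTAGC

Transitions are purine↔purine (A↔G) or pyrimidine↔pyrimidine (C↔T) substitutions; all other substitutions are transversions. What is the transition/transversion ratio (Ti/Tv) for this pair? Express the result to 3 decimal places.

2.667

Differing sites — 3:G/A (Ti); 7:T/G (Tv); 9:C/T (Ti); 11:A/G (Ti); 17:G/A (Ti); 18:G/C (Tv); 19:T/G (Tv); 21:T/C (Ti); 25:C/T (Ti); 37:A/G (Ti); 38:T/C (Ti).
Of the 11 differences, 8 transitions and 3 transversions, so Ti/Tv = 8/3 = 2.667.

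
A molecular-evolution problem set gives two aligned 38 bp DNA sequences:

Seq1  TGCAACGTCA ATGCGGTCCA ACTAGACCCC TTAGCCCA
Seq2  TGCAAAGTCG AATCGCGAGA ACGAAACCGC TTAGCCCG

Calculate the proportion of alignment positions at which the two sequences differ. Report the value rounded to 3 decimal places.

The sequences differ at positions 6 (C/A), 10 (A/G), 12 (T/A), 13 (G/T), 16 (G/C), 17 (T/G), 18 (C/A), 19 (C/G), 23 (T/G), 25 (G/A), 29 (C/G), 38 (A/G).
There are 12 differences over 38 sites, so p = 12/38 = 0.316.

0.316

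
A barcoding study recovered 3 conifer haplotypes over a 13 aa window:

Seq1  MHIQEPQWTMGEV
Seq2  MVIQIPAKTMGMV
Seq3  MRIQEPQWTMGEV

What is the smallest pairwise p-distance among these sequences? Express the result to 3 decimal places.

Pairwise Hamming distances:
  Seq1 vs Seq2: 5
  Seq1 vs Seq3: 1
  Seq2 vs Seq3: 5
The smallest is 1 mismatch, between Seq1 and Seq3; p = 1/13 = 0.077.

0.077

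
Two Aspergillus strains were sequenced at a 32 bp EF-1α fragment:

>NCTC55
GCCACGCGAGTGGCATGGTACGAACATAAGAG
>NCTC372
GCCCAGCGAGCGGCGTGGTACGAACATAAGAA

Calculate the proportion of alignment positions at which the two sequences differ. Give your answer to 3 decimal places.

0.156

Differing sites — 4:A/C; 5:C/A; 11:T/C; 15:A/G; 32:G/A.
There are 5 differences over 32 sites, so p = 5/32 = 0.156.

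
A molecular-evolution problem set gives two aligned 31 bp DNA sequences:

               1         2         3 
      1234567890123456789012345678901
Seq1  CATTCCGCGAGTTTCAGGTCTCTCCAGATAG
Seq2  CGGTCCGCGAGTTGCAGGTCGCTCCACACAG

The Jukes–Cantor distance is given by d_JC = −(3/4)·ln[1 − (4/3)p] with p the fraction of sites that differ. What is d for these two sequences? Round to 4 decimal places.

0.2239

The sequences differ at positions 2 (A/G), 3 (T/G), 14 (T/G), 21 (T/G), 27 (G/C), 29 (T/C).
p = 6/31 = 0.193548.
d = −0.75 · ln(1 − (4/3)·0.193548) = −0.75 · ln(0.741936) = −0.75 · (-0.298492) = 0.2239.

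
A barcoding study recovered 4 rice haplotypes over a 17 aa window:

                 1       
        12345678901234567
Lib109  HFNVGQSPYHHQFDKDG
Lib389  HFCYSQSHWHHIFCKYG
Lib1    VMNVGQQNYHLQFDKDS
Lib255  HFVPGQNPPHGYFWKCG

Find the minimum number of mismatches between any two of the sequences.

6

Pairwise Hamming distances:
  Lib109 vs Lib389: 8
  Lib109 vs Lib1: 6
  Lib109 vs Lib255: 8
  Lib389 vs Lib1: 13
  Lib389 vs Lib255: 10
  Lib1 vs Lib255: 12
The smallest is 6, between Lib109 and Lib1.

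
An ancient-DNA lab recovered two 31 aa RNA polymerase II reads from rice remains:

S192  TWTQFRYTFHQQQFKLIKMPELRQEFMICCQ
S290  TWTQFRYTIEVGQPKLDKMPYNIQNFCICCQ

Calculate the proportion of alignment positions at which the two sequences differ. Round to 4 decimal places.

0.3548

Differing sites — 9:F/I; 10:H/E; 11:Q/V; 12:Q/G; 14:F/P; 17:I/D; 21:E/Y; 22:L/N; 23:R/I; 25:E/N; 27:M/C.
There are 11 differences over 31 sites, so p = 11/31 = 0.3548.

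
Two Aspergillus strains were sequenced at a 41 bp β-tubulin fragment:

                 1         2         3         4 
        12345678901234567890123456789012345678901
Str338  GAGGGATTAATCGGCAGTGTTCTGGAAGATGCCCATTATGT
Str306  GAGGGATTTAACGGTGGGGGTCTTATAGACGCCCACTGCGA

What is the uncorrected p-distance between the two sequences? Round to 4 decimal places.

0.3415

The sequences differ at positions 9 (A/T), 11 (T/A), 15 (C/T), 16 (A/G), 18 (T/G), 20 (T/G), 24 (G/T), 25 (G/A), 26 (A/T), 30 (T/C), 36 (T/C), 38 (A/G), 39 (T/C), 41 (T/A).
There are 14 differences over 41 sites, so p = 14/41 = 0.3415.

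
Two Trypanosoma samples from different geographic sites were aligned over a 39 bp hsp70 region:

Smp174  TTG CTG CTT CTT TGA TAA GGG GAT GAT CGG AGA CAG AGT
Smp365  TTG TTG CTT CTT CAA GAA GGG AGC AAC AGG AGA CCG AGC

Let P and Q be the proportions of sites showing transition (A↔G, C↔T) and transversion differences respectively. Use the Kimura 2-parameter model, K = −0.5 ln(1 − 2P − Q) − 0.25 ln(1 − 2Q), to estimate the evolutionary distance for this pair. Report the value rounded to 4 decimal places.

The sequences differ at positions 4 (C/T, transition), 13 (T/C, transition), 14 (G/A, transition), 16 (T/G, transversion), 22 (G/A, transition), 23 (A/G, transition), 24 (T/C, transition), 25 (G/A, transition), 27 (T/C, transition), 28 (C/A, transversion), 35 (A/C, transversion), 39 (T/C, transition).
Of the 12 differences, 9 transitions and 3 transversions over 39 sites: P = 9/39 = 0.230769, Q = 3/39 = 0.076923.
d = −0.5·ln(0.461539) − 0.25·ln(0.846154) = −0.5·(-0.773189) − 0.25·(-0.167054) = 0.4284.

0.4284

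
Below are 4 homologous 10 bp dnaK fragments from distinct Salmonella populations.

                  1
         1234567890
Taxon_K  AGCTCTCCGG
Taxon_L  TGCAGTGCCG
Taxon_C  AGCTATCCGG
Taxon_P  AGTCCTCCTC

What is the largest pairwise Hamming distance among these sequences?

Pairwise Hamming distances:
  Taxon_K vs Taxon_L: 5
  Taxon_K vs Taxon_C: 1
  Taxon_K vs Taxon_P: 4
  Taxon_L vs Taxon_C: 5
  Taxon_L vs Taxon_P: 7
  Taxon_C vs Taxon_P: 5
The largest is 7, between Taxon_L and Taxon_P.

7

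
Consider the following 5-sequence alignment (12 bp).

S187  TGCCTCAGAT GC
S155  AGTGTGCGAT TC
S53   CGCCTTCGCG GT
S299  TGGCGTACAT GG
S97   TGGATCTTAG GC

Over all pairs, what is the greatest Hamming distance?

Pairwise Hamming distances:
  S187 vs S155: 6
  S187 vs S53: 6
  S187 vs S299: 5
  S187 vs S97: 5
  S155 vs S53: 8
  S155 vs S299: 9
  S155 vs S97: 8
  S53 vs S299: 8
  S53 vs S97: 8
  S299 vs S97: 7
The largest is 9, between S155 and S299.

9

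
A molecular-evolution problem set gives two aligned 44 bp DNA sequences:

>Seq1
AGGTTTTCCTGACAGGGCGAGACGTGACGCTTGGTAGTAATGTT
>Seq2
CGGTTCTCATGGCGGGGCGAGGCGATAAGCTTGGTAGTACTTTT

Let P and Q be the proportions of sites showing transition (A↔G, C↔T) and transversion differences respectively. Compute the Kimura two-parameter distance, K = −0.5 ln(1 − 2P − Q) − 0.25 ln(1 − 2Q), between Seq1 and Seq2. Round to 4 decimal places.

Mismatches occur at site 1 (A/C, transversion), site 6 (T/C, transition), site 9 (C/A, transversion), site 12 (A/G, transition), site 14 (A/G, transition), site 22 (A/G, transition), site 25 (T/A, transversion), site 26 (G/T, transversion), site 28 (C/A, transversion), site 40 (A/C, transversion), site 42 (G/T, transversion).
Of the 11 differences, 4 transitions and 7 transversions over 44 sites: P = 4/44 = 0.090909, Q = 7/44 = 0.159091.
d = −0.5·ln(0.659091) − 0.25·ln(0.681818) = −0.5·(-0.416894) − 0.25·(-0.382993) = 0.3042.

0.3042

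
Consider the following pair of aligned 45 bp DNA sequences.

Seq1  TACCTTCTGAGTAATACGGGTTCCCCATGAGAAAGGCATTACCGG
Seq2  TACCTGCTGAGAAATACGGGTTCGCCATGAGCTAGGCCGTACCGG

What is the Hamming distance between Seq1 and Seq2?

The sequences differ at positions 6 (T/G), 12 (T/A), 24 (C/G), 32 (A/C), 33 (A/T), 38 (A/C), 39 (T/G).
That gives 7 mismatches out of 45 aligned sites, so the Hamming distance is 7.

7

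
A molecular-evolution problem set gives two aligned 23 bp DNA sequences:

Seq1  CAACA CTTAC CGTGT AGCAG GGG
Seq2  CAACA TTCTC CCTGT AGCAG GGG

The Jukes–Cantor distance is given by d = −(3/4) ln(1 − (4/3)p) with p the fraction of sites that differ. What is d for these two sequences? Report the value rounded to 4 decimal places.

0.1979

The sequences differ at positions 6 (C/T), 8 (T/C), 9 (A/T), 12 (G/C).
p = 4/23 = 0.173913.
d = −0.75 · ln(1 − (4/3)·0.173913) = −0.75 · ln(0.768116) = −0.75 · (-0.263815) = 0.1979.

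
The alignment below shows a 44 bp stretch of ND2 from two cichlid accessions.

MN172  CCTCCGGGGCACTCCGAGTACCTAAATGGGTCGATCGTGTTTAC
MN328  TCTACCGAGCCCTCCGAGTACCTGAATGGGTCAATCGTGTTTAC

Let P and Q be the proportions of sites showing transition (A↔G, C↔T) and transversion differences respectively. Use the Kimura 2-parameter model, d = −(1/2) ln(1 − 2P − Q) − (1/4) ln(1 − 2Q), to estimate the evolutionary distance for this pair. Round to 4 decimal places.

Differing sites — 1:C/T (Ti); 4:C/A (Tv); 6:G/C (Tv); 8:G/A (Ti); 11:A/C (Tv); 24:A/G (Ti); 33:G/A (Ti).
Of the 7 differences, 4 transitions and 3 transversions over 44 sites: P = 4/44 = 0.090909, Q = 3/44 = 0.068182.
d = −0.5·ln(0.750000) − 0.25·ln(0.863636) = −0.5·(-0.287682) − 0.25·(-0.146604) = 0.1805.

0.1805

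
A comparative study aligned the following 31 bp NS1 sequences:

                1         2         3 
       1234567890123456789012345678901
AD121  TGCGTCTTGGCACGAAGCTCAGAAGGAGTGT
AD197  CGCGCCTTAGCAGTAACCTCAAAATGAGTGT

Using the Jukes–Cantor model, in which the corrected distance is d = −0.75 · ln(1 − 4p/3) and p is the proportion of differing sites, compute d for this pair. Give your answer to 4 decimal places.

0.3163

The sequences differ at positions 1 (T/C), 5 (T/C), 9 (G/A), 13 (C/G), 14 (G/T), 17 (G/C), 22 (G/A), 25 (G/T).
p = 8/31 = 0.258065.
d = −0.75 · ln(1 − (4/3)·0.258065) = −0.75 · ln(0.655913) = −0.75 · (-0.421727) = 0.3163.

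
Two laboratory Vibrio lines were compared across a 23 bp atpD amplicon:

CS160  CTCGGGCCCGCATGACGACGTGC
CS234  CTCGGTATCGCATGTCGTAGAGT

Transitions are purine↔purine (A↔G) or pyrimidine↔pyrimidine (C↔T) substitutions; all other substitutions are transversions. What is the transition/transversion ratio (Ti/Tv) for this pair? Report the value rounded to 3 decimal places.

0.333

Mismatches occur at site 6 (G/T, transversion), site 7 (C/A, transversion), site 8 (C/T, transition), site 15 (A/T, transversion), site 18 (A/T, transversion), site 19 (C/A, transversion), site 21 (T/A, transversion), site 23 (C/T, transition).
Of the 8 differences, 2 transitions and 6 transversions, so Ti/Tv = 2/6 = 0.333.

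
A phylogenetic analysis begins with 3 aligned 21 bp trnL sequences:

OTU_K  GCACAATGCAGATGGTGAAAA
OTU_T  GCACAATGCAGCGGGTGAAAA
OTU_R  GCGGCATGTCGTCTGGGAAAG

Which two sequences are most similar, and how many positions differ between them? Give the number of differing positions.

2

Pairwise Hamming distances:
  OTU_K vs OTU_T: 2
  OTU_K vs OTU_R: 10
  OTU_T vs OTU_R: 10
The smallest is 2, between OTU_K and OTU_T.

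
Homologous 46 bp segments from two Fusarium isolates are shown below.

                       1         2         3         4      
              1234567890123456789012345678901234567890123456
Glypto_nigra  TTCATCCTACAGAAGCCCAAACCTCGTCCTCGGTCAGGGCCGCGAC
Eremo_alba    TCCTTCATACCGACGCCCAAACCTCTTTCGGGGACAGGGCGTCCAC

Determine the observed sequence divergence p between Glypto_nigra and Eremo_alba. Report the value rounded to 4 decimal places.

0.2826

The sequences differ at positions 2 (T/C), 4 (A/T), 7 (C/A), 11 (A/C), 14 (A/C), 26 (G/T), 28 (C/T), 30 (T/G), 31 (C/G), 34 (T/A), 41 (C/G), 42 (G/T), 44 (G/C).
There are 13 differences over 46 sites, so p = 13/46 = 0.2826.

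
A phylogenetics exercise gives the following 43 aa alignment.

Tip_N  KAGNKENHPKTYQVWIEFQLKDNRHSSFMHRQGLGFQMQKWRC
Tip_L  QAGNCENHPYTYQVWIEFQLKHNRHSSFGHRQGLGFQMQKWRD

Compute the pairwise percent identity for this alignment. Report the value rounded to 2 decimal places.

Differing sites — 1:K/Q; 5:K/C; 10:K/Y; 22:D/H; 29:M/G; 43:C/D.
37 of the 43 sites match, so the percent identity is 37/43 × 100 = 86.05%.

86.05%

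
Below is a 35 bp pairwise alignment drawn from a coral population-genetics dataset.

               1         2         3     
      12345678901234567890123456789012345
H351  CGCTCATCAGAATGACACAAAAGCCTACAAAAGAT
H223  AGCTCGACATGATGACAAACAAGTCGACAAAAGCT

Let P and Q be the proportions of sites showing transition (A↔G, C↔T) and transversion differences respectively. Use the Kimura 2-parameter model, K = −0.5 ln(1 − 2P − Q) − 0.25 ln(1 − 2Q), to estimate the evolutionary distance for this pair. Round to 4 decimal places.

0.3599

The sequences differ at positions 1 (C/A, transversion), 6 (A/G, transition), 7 (T/A, transversion), 10 (G/T, transversion), 11 (A/G, transition), 18 (C/A, transversion), 20 (A/C, transversion), 24 (C/T, transition), 26 (T/G, transversion), 34 (A/C, transversion).
Of the 10 differences, 3 transitions and 7 transversions over 35 sites: P = 3/35 = 0.085714, Q = 7/35 = 0.200000.
d = −0.5·ln(0.628572) − 0.25·ln(0.600000) = −0.5·(-0.464305) − 0.25·(-0.510826) = 0.3599.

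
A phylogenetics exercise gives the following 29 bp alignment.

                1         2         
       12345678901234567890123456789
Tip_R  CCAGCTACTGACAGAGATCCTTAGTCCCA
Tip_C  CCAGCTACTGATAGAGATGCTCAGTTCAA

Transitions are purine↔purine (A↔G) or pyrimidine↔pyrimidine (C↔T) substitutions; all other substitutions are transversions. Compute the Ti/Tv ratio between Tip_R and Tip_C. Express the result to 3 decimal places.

1.500

Differing sites — 12:C/T (Ti); 19:C/G (Tv); 22:T/C (Ti); 26:C/T (Ti); 28:C/A (Tv).
Of the 5 differences, 3 transitions and 2 transversions, so Ti/Tv = 3/2 = 1.500.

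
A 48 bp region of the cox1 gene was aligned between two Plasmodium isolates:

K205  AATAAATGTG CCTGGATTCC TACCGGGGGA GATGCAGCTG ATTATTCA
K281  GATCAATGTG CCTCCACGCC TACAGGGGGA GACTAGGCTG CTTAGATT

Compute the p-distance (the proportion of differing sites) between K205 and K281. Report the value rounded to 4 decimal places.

0.3333

The sequences differ at positions 1 (A/G), 4 (A/C), 14 (G/C), 15 (G/C), 17 (T/C), 18 (T/G), 24 (C/A), 33 (T/C), 34 (G/T), 35 (C/A), 36 (A/G), 41 (A/C), 45 (T/G), 46 (T/A), 47 (C/T), 48 (A/T).
There are 16 differences over 48 sites, so p = 16/48 = 0.3333.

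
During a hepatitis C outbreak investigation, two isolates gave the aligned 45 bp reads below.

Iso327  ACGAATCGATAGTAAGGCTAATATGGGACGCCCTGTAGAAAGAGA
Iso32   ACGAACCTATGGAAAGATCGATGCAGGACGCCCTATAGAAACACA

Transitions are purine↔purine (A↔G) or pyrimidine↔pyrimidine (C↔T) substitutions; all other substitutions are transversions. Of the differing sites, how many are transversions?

The sequences differ at positions 6 (T/C, transition), 8 (G/T, transversion), 11 (A/G, transition), 13 (T/A, transversion), 17 (G/A, transition), 18 (C/T, transition), 19 (T/C, transition), 20 (A/G, transition), 23 (A/G, transition), 24 (T/C, transition), 25 (G/A, transition), 35 (G/A, transition), 42 (G/C, transversion), 44 (G/C, transversion).
Of the 14 differences, 10 transitions and 4 transversions, so the answer is 4.

4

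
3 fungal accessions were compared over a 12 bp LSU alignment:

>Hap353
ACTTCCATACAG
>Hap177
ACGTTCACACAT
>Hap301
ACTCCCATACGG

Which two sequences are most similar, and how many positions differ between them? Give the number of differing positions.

Pairwise Hamming distances:
  Hap353 vs Hap177: 4
  Hap353 vs Hap301: 2
  Hap177 vs Hap301: 6
The smallest is 2, between Hap353 and Hap301.

2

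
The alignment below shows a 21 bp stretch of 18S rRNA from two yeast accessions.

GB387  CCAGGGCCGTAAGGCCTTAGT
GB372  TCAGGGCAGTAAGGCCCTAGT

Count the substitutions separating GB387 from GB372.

3

Mismatches occur at site 1 (C→T), site 8 (C→A), site 17 (T→C).
That gives 3 mismatches out of 21 aligned sites, so the Hamming distance is 3.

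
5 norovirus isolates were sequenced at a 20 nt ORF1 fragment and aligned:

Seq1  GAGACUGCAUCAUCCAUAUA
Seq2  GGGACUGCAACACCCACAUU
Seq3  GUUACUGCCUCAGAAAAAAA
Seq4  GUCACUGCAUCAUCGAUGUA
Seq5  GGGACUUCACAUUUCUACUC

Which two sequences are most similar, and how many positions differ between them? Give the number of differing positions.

4

Pairwise Hamming distances:
  Seq1 vs Seq2: 5
  Seq1 vs Seq3: 8
  Seq1 vs Seq4: 4
  Seq1 vs Seq5: 10
  Seq2 vs Seq3: 10
  Seq2 vs Seq4: 8
  Seq2 vs Seq5: 10
  Seq3 vs Seq4: 8
  Seq3 vs Seq5: 14
  Seq4 vs Seq5: 12
The smallest is 4, between Seq1 and Seq4.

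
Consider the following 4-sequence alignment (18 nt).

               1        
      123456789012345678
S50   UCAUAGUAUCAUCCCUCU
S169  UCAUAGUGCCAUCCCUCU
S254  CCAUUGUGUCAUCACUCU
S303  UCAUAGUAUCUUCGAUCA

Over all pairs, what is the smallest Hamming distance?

Pairwise Hamming distances:
  S50 vs S169: 2
  S50 vs S254: 4
  S50 vs S303: 4
  S169 vs S254: 4
  S169 vs S303: 6
  S254 vs S303: 7
The smallest is 2, between S50 and S169.

2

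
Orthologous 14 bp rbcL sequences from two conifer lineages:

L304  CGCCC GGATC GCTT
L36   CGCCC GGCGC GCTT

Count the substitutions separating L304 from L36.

2

Mismatches occur at site 8 (A↔C), site 9 (T↔G).
That gives 2 mismatches out of 14 aligned sites, so the Hamming distance is 2.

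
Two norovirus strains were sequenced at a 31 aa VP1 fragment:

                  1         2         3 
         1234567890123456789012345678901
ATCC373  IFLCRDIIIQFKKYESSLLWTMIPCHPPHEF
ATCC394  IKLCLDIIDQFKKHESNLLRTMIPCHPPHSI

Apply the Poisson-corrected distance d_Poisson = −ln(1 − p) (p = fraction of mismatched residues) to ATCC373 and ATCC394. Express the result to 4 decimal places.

0.2985

Mismatches occur at site 2 (F→K), site 5 (R→L), site 9 (I→D), site 14 (Y→H), site 17 (S→N), site 20 (W→R), site 30 (E→S), site 31 (F→I).
p = 8/31 = 0.258065.
d = −ln(1 − 0.258065) = −ln(0.741935) = 0.2985.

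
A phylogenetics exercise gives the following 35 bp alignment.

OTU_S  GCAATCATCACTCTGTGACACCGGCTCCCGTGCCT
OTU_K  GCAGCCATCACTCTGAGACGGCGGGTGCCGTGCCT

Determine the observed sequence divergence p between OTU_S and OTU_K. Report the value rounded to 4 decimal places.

The sequences differ at positions 4 (A/G), 5 (T/C), 16 (T/A), 20 (A/G), 21 (C/G), 25 (C/G), 27 (C/G).
There are 7 differences over 35 sites, so p = 7/35 = 0.2000.

0.2000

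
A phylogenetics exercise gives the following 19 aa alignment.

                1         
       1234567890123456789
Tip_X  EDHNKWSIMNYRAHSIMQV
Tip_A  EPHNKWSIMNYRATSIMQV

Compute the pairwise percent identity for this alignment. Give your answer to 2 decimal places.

89.47%

Mismatches occur at site 2 (D↔P), site 14 (H↔T).
17 of the 19 sites match, so the percent identity is 17/19 × 100 = 89.47%.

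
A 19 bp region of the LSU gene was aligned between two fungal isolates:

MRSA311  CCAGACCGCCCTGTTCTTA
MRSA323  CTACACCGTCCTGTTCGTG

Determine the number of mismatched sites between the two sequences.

The sequences differ at positions 2 (C/T), 4 (G/C), 9 (C/T), 17 (T/G), 19 (A/G).
That gives 5 mismatches out of 19 aligned sites, so the Hamming distance is 5.

5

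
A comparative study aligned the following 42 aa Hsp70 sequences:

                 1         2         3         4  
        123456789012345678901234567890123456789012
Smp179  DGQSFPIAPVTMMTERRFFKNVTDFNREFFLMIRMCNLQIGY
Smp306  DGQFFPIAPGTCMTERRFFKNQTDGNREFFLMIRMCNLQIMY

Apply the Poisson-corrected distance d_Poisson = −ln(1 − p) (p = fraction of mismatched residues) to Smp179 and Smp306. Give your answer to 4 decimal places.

0.1542

The sequences differ at positions 4 (S/F), 10 (V/G), 12 (M/C), 22 (V/Q), 25 (F/G), 41 (G/M).
p = 6/42 = 0.142857.
d = −ln(1 − 0.142857) = −ln(0.857143) = 0.1542.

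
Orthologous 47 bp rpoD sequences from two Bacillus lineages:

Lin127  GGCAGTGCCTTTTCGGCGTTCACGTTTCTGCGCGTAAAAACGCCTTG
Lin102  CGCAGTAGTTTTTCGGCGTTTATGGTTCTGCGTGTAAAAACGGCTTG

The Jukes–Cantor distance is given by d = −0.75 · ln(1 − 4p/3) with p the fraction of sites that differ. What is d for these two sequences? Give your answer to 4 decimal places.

The sequences differ at positions 1 (G/C), 7 (G/A), 8 (C/G), 9 (C/T), 21 (C/T), 23 (C/T), 25 (T/G), 33 (C/T), 43 (C/G).
p = 9/47 = 0.191489.
d = −0.75 · ln(1 − (4/3)·0.191489) = −0.75 · ln(0.744681) = −0.75 · (-0.294799) = 0.2211.

0.2211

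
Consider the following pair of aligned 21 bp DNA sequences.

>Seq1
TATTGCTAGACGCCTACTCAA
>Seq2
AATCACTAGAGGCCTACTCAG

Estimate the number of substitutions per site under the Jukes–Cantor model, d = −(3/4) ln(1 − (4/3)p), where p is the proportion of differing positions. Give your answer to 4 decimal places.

Mismatches occur at site 1 (T/A), site 4 (T/C), site 5 (G/A), site 11 (C/G), site 21 (A/G).
p = 5/21 = 0.238095.
d = −0.75 · ln(1 − (4/3)·0.238095) = −0.75 · ln(0.682540) = −0.75 · (-0.381934) = 0.2865.

0.2865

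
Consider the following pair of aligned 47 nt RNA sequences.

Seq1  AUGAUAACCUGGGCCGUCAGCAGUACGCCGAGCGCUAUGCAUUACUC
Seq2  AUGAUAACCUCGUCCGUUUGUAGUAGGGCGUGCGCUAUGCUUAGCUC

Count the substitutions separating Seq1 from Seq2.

11

Mismatches occur at site 11 (G↔C), site 13 (G↔U), site 18 (C↔U), site 19 (A↔U), site 21 (C↔U), site 26 (C↔G), site 28 (C↔G), site 31 (A↔U), site 41 (A↔U), site 43 (U↔A), site 44 (A↔G).
That gives 11 mismatches out of 47 aligned sites, so the Hamming distance is 11.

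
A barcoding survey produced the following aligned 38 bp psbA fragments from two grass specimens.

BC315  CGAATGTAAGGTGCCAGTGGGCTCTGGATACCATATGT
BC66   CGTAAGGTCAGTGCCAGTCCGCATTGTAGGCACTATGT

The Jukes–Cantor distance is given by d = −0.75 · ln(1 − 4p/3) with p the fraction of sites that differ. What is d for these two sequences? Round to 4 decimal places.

0.5604

The sequences differ at positions 3 (A/T), 5 (T/A), 7 (T/G), 8 (A/T), 9 (A/C), 10 (G/A), 19 (G/C), 20 (G/C), 23 (T/A), 24 (C/T), 27 (G/T), 29 (T/G), 30 (A/G), 32 (C/A), 33 (A/C).
p = 15/38 = 0.394737.
d = −0.75 · ln(1 − (4/3)·0.394737) = −0.75 · ln(0.473684) = −0.75 · (-0.747215) = 0.5604.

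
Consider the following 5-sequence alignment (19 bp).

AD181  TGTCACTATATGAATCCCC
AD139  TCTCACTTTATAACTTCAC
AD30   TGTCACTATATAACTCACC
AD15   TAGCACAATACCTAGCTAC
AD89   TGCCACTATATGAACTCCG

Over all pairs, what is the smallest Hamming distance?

3

Pairwise Hamming distances:
  AD181 vs AD139: 6
  AD181 vs AD30: 3
  AD181 vs AD15: 9
  AD181 vs AD89: 4
  AD139 vs AD30: 5
  AD139 vs AD15: 11
  AD139 vs AD89: 8
  AD30 vs AD15: 10
  AD30 vs AD89: 7
  AD15 vs AD89: 11
The smallest is 3, between AD181 and AD30.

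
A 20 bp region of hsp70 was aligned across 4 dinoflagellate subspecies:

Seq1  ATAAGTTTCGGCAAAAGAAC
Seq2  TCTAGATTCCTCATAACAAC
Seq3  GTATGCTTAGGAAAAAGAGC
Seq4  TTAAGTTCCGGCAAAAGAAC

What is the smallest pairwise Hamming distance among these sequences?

Pairwise Hamming distances:
  Seq1 vs Seq2: 8
  Seq1 vs Seq3: 6
  Seq1 vs Seq4: 2
  Seq2 vs Seq3: 12
  Seq2 vs Seq4: 8
  Seq3 vs Seq4: 7
The smallest is 2, between Seq1 and Seq4.

2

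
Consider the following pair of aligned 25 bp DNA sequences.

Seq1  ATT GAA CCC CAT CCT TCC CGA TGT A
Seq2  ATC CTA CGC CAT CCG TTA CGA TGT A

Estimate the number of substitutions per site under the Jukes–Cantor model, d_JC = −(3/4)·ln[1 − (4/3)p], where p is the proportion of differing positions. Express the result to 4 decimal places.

The sequences differ at positions 3 (T/C), 4 (G/C), 5 (A/T), 8 (C/G), 15 (T/G), 17 (C/T), 18 (C/A).
p = 7/25 = 0.280000.
d = −0.75 · ln(1 − (4/3)·0.280000) = −0.75 · ln(0.626667) = −0.75 · (-0.467340) = 0.3505.

0.3505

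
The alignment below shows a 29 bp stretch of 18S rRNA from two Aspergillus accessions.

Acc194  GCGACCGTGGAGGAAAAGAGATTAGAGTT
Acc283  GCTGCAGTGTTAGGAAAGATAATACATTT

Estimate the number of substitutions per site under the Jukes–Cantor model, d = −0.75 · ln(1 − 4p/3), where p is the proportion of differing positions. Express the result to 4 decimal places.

0.5285

Mismatches occur at site 3 (G/T), site 4 (A/G), site 6 (C/A), site 10 (G/T), site 11 (A/T), site 12 (G/A), site 14 (A/G), site 20 (G/T), site 22 (T/A), site 25 (G/C), site 27 (G/T).
p = 11/29 = 0.379310.
d = −0.75 · ln(1 − (4/3)·0.379310) = −0.75 · ln(0.494253) = −0.75 · (-0.704708) = 0.5285.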